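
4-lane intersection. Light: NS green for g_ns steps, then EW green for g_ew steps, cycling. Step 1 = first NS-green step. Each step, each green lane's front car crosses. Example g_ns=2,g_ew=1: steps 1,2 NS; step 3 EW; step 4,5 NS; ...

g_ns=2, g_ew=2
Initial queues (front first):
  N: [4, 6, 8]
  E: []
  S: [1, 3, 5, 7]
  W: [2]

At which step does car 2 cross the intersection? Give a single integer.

Step 1 [NS]: N:car4-GO,E:wait,S:car1-GO,W:wait | queues: N=2 E=0 S=3 W=1
Step 2 [NS]: N:car6-GO,E:wait,S:car3-GO,W:wait | queues: N=1 E=0 S=2 W=1
Step 3 [EW]: N:wait,E:empty,S:wait,W:car2-GO | queues: N=1 E=0 S=2 W=0
Step 4 [EW]: N:wait,E:empty,S:wait,W:empty | queues: N=1 E=0 S=2 W=0
Step 5 [NS]: N:car8-GO,E:wait,S:car5-GO,W:wait | queues: N=0 E=0 S=1 W=0
Step 6 [NS]: N:empty,E:wait,S:car7-GO,W:wait | queues: N=0 E=0 S=0 W=0
Car 2 crosses at step 3

3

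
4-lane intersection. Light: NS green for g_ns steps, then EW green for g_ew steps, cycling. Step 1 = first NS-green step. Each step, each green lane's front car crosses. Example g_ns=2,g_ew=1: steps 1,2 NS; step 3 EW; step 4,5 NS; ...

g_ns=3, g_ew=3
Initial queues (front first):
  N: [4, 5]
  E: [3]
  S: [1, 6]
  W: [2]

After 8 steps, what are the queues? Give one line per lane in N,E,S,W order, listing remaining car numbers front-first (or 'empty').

Step 1 [NS]: N:car4-GO,E:wait,S:car1-GO,W:wait | queues: N=1 E=1 S=1 W=1
Step 2 [NS]: N:car5-GO,E:wait,S:car6-GO,W:wait | queues: N=0 E=1 S=0 W=1
Step 3 [NS]: N:empty,E:wait,S:empty,W:wait | queues: N=0 E=1 S=0 W=1
Step 4 [EW]: N:wait,E:car3-GO,S:wait,W:car2-GO | queues: N=0 E=0 S=0 W=0

N: empty
E: empty
S: empty
W: empty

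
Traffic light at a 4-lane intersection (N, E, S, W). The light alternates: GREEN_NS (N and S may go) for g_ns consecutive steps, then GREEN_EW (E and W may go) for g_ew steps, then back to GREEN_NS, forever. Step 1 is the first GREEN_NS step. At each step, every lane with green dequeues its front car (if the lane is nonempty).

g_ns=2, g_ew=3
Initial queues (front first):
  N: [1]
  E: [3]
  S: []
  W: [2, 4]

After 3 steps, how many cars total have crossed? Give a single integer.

Step 1 [NS]: N:car1-GO,E:wait,S:empty,W:wait | queues: N=0 E=1 S=0 W=2
Step 2 [NS]: N:empty,E:wait,S:empty,W:wait | queues: N=0 E=1 S=0 W=2
Step 3 [EW]: N:wait,E:car3-GO,S:wait,W:car2-GO | queues: N=0 E=0 S=0 W=1
Cars crossed by step 3: 3

Answer: 3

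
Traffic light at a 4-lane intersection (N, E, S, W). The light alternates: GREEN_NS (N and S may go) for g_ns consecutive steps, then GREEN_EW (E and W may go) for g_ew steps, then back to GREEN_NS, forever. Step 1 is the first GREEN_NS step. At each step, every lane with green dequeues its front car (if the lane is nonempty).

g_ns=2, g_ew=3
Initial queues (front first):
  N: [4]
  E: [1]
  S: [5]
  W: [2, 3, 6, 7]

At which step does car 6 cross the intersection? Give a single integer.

Step 1 [NS]: N:car4-GO,E:wait,S:car5-GO,W:wait | queues: N=0 E=1 S=0 W=4
Step 2 [NS]: N:empty,E:wait,S:empty,W:wait | queues: N=0 E=1 S=0 W=4
Step 3 [EW]: N:wait,E:car1-GO,S:wait,W:car2-GO | queues: N=0 E=0 S=0 W=3
Step 4 [EW]: N:wait,E:empty,S:wait,W:car3-GO | queues: N=0 E=0 S=0 W=2
Step 5 [EW]: N:wait,E:empty,S:wait,W:car6-GO | queues: N=0 E=0 S=0 W=1
Step 6 [NS]: N:empty,E:wait,S:empty,W:wait | queues: N=0 E=0 S=0 W=1
Step 7 [NS]: N:empty,E:wait,S:empty,W:wait | queues: N=0 E=0 S=0 W=1
Step 8 [EW]: N:wait,E:empty,S:wait,W:car7-GO | queues: N=0 E=0 S=0 W=0
Car 6 crosses at step 5

5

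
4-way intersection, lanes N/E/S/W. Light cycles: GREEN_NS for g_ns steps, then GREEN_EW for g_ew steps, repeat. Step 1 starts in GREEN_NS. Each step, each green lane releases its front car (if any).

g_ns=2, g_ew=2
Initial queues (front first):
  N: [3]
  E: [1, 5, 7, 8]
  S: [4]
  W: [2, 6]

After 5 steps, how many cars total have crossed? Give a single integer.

Answer: 6

Derivation:
Step 1 [NS]: N:car3-GO,E:wait,S:car4-GO,W:wait | queues: N=0 E=4 S=0 W=2
Step 2 [NS]: N:empty,E:wait,S:empty,W:wait | queues: N=0 E=4 S=0 W=2
Step 3 [EW]: N:wait,E:car1-GO,S:wait,W:car2-GO | queues: N=0 E=3 S=0 W=1
Step 4 [EW]: N:wait,E:car5-GO,S:wait,W:car6-GO | queues: N=0 E=2 S=0 W=0
Step 5 [NS]: N:empty,E:wait,S:empty,W:wait | queues: N=0 E=2 S=0 W=0
Cars crossed by step 5: 6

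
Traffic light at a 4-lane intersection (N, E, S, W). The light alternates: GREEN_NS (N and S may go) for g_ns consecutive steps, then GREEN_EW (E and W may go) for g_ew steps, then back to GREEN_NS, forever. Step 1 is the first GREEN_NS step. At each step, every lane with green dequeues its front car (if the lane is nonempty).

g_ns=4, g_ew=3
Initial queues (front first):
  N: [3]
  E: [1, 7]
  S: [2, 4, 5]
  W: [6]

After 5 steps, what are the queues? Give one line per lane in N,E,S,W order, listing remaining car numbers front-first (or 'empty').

Step 1 [NS]: N:car3-GO,E:wait,S:car2-GO,W:wait | queues: N=0 E=2 S=2 W=1
Step 2 [NS]: N:empty,E:wait,S:car4-GO,W:wait | queues: N=0 E=2 S=1 W=1
Step 3 [NS]: N:empty,E:wait,S:car5-GO,W:wait | queues: N=0 E=2 S=0 W=1
Step 4 [NS]: N:empty,E:wait,S:empty,W:wait | queues: N=0 E=2 S=0 W=1
Step 5 [EW]: N:wait,E:car1-GO,S:wait,W:car6-GO | queues: N=0 E=1 S=0 W=0

N: empty
E: 7
S: empty
W: empty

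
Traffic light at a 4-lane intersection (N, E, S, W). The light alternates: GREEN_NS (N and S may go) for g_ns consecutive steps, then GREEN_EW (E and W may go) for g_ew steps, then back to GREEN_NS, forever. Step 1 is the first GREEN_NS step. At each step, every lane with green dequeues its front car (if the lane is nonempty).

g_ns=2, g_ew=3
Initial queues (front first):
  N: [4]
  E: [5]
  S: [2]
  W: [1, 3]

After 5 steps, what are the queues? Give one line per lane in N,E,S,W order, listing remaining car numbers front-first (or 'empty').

Step 1 [NS]: N:car4-GO,E:wait,S:car2-GO,W:wait | queues: N=0 E=1 S=0 W=2
Step 2 [NS]: N:empty,E:wait,S:empty,W:wait | queues: N=0 E=1 S=0 W=2
Step 3 [EW]: N:wait,E:car5-GO,S:wait,W:car1-GO | queues: N=0 E=0 S=0 W=1
Step 4 [EW]: N:wait,E:empty,S:wait,W:car3-GO | queues: N=0 E=0 S=0 W=0

N: empty
E: empty
S: empty
W: empty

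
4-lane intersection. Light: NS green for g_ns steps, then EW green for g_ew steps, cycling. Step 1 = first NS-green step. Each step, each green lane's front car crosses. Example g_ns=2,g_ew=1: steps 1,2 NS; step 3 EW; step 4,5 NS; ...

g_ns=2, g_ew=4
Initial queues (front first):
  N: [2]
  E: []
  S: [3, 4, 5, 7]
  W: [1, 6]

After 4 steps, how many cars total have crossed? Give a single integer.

Answer: 5

Derivation:
Step 1 [NS]: N:car2-GO,E:wait,S:car3-GO,W:wait | queues: N=0 E=0 S=3 W=2
Step 2 [NS]: N:empty,E:wait,S:car4-GO,W:wait | queues: N=0 E=0 S=2 W=2
Step 3 [EW]: N:wait,E:empty,S:wait,W:car1-GO | queues: N=0 E=0 S=2 W=1
Step 4 [EW]: N:wait,E:empty,S:wait,W:car6-GO | queues: N=0 E=0 S=2 W=0
Cars crossed by step 4: 5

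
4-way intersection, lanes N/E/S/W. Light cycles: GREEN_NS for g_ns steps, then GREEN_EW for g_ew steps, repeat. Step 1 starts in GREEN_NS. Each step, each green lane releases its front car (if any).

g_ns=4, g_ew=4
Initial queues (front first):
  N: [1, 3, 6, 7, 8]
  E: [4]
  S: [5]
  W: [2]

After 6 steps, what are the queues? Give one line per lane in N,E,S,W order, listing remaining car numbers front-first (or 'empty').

Step 1 [NS]: N:car1-GO,E:wait,S:car5-GO,W:wait | queues: N=4 E=1 S=0 W=1
Step 2 [NS]: N:car3-GO,E:wait,S:empty,W:wait | queues: N=3 E=1 S=0 W=1
Step 3 [NS]: N:car6-GO,E:wait,S:empty,W:wait | queues: N=2 E=1 S=0 W=1
Step 4 [NS]: N:car7-GO,E:wait,S:empty,W:wait | queues: N=1 E=1 S=0 W=1
Step 5 [EW]: N:wait,E:car4-GO,S:wait,W:car2-GO | queues: N=1 E=0 S=0 W=0
Step 6 [EW]: N:wait,E:empty,S:wait,W:empty | queues: N=1 E=0 S=0 W=0

N: 8
E: empty
S: empty
W: empty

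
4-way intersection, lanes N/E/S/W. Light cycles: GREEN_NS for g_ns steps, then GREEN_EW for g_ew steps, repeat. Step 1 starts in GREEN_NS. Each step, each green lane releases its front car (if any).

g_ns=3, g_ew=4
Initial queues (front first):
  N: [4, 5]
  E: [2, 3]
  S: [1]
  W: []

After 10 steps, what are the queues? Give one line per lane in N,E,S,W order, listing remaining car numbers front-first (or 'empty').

Step 1 [NS]: N:car4-GO,E:wait,S:car1-GO,W:wait | queues: N=1 E=2 S=0 W=0
Step 2 [NS]: N:car5-GO,E:wait,S:empty,W:wait | queues: N=0 E=2 S=0 W=0
Step 3 [NS]: N:empty,E:wait,S:empty,W:wait | queues: N=0 E=2 S=0 W=0
Step 4 [EW]: N:wait,E:car2-GO,S:wait,W:empty | queues: N=0 E=1 S=0 W=0
Step 5 [EW]: N:wait,E:car3-GO,S:wait,W:empty | queues: N=0 E=0 S=0 W=0

N: empty
E: empty
S: empty
W: empty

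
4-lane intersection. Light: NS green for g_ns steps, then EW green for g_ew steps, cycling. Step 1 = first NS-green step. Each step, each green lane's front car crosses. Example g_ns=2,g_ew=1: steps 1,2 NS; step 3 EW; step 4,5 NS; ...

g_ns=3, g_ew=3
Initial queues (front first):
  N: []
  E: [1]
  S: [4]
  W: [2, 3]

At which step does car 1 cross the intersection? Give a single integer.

Step 1 [NS]: N:empty,E:wait,S:car4-GO,W:wait | queues: N=0 E=1 S=0 W=2
Step 2 [NS]: N:empty,E:wait,S:empty,W:wait | queues: N=0 E=1 S=0 W=2
Step 3 [NS]: N:empty,E:wait,S:empty,W:wait | queues: N=0 E=1 S=0 W=2
Step 4 [EW]: N:wait,E:car1-GO,S:wait,W:car2-GO | queues: N=0 E=0 S=0 W=1
Step 5 [EW]: N:wait,E:empty,S:wait,W:car3-GO | queues: N=0 E=0 S=0 W=0
Car 1 crosses at step 4

4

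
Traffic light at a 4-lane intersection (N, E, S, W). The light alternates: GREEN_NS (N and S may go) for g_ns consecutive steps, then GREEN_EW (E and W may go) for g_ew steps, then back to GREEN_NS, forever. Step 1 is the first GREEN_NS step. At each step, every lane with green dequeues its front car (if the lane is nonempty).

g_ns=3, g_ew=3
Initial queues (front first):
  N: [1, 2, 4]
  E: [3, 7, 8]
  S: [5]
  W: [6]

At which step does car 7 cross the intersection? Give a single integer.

Step 1 [NS]: N:car1-GO,E:wait,S:car5-GO,W:wait | queues: N=2 E=3 S=0 W=1
Step 2 [NS]: N:car2-GO,E:wait,S:empty,W:wait | queues: N=1 E=3 S=0 W=1
Step 3 [NS]: N:car4-GO,E:wait,S:empty,W:wait | queues: N=0 E=3 S=0 W=1
Step 4 [EW]: N:wait,E:car3-GO,S:wait,W:car6-GO | queues: N=0 E=2 S=0 W=0
Step 5 [EW]: N:wait,E:car7-GO,S:wait,W:empty | queues: N=0 E=1 S=0 W=0
Step 6 [EW]: N:wait,E:car8-GO,S:wait,W:empty | queues: N=0 E=0 S=0 W=0
Car 7 crosses at step 5

5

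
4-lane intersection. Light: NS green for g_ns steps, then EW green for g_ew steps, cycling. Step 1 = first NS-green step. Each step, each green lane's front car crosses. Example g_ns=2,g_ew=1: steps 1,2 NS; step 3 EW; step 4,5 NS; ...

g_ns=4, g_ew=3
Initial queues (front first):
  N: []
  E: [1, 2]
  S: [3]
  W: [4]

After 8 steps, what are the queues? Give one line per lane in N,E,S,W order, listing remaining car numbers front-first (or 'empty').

Step 1 [NS]: N:empty,E:wait,S:car3-GO,W:wait | queues: N=0 E=2 S=0 W=1
Step 2 [NS]: N:empty,E:wait,S:empty,W:wait | queues: N=0 E=2 S=0 W=1
Step 3 [NS]: N:empty,E:wait,S:empty,W:wait | queues: N=0 E=2 S=0 W=1
Step 4 [NS]: N:empty,E:wait,S:empty,W:wait | queues: N=0 E=2 S=0 W=1
Step 5 [EW]: N:wait,E:car1-GO,S:wait,W:car4-GO | queues: N=0 E=1 S=0 W=0
Step 6 [EW]: N:wait,E:car2-GO,S:wait,W:empty | queues: N=0 E=0 S=0 W=0

N: empty
E: empty
S: empty
W: empty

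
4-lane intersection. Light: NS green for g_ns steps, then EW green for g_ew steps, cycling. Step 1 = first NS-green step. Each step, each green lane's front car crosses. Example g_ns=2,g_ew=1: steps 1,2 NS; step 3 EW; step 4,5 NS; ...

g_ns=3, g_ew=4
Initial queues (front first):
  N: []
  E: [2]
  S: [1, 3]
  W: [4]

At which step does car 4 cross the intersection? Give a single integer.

Step 1 [NS]: N:empty,E:wait,S:car1-GO,W:wait | queues: N=0 E=1 S=1 W=1
Step 2 [NS]: N:empty,E:wait,S:car3-GO,W:wait | queues: N=0 E=1 S=0 W=1
Step 3 [NS]: N:empty,E:wait,S:empty,W:wait | queues: N=0 E=1 S=0 W=1
Step 4 [EW]: N:wait,E:car2-GO,S:wait,W:car4-GO | queues: N=0 E=0 S=0 W=0
Car 4 crosses at step 4

4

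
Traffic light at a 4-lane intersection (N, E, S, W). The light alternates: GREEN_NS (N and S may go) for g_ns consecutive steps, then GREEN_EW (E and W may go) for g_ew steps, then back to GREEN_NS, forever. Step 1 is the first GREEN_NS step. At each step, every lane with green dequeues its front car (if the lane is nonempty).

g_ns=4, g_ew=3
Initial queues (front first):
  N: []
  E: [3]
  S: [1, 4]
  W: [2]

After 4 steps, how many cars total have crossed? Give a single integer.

Step 1 [NS]: N:empty,E:wait,S:car1-GO,W:wait | queues: N=0 E=1 S=1 W=1
Step 2 [NS]: N:empty,E:wait,S:car4-GO,W:wait | queues: N=0 E=1 S=0 W=1
Step 3 [NS]: N:empty,E:wait,S:empty,W:wait | queues: N=0 E=1 S=0 W=1
Step 4 [NS]: N:empty,E:wait,S:empty,W:wait | queues: N=0 E=1 S=0 W=1
Cars crossed by step 4: 2

Answer: 2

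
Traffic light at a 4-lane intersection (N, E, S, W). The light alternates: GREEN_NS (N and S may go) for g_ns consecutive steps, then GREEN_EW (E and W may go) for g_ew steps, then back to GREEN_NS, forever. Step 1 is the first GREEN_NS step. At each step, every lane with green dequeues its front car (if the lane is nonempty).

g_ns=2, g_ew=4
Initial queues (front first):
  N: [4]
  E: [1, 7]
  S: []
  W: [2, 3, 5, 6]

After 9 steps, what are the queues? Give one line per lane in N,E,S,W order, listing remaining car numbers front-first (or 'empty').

Step 1 [NS]: N:car4-GO,E:wait,S:empty,W:wait | queues: N=0 E=2 S=0 W=4
Step 2 [NS]: N:empty,E:wait,S:empty,W:wait | queues: N=0 E=2 S=0 W=4
Step 3 [EW]: N:wait,E:car1-GO,S:wait,W:car2-GO | queues: N=0 E=1 S=0 W=3
Step 4 [EW]: N:wait,E:car7-GO,S:wait,W:car3-GO | queues: N=0 E=0 S=0 W=2
Step 5 [EW]: N:wait,E:empty,S:wait,W:car5-GO | queues: N=0 E=0 S=0 W=1
Step 6 [EW]: N:wait,E:empty,S:wait,W:car6-GO | queues: N=0 E=0 S=0 W=0

N: empty
E: empty
S: empty
W: empty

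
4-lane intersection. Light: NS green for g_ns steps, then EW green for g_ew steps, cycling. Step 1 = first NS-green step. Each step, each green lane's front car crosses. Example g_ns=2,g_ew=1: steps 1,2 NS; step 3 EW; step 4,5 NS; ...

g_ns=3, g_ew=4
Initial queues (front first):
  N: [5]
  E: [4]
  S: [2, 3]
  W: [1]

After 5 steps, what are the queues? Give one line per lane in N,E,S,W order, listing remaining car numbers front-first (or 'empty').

Step 1 [NS]: N:car5-GO,E:wait,S:car2-GO,W:wait | queues: N=0 E=1 S=1 W=1
Step 2 [NS]: N:empty,E:wait,S:car3-GO,W:wait | queues: N=0 E=1 S=0 W=1
Step 3 [NS]: N:empty,E:wait,S:empty,W:wait | queues: N=0 E=1 S=0 W=1
Step 4 [EW]: N:wait,E:car4-GO,S:wait,W:car1-GO | queues: N=0 E=0 S=0 W=0

N: empty
E: empty
S: empty
W: empty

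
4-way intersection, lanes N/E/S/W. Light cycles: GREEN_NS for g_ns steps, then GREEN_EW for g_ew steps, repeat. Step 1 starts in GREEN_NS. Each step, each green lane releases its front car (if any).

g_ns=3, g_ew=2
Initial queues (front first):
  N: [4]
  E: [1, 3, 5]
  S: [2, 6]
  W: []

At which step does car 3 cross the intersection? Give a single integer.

Step 1 [NS]: N:car4-GO,E:wait,S:car2-GO,W:wait | queues: N=0 E=3 S=1 W=0
Step 2 [NS]: N:empty,E:wait,S:car6-GO,W:wait | queues: N=0 E=3 S=0 W=0
Step 3 [NS]: N:empty,E:wait,S:empty,W:wait | queues: N=0 E=3 S=0 W=0
Step 4 [EW]: N:wait,E:car1-GO,S:wait,W:empty | queues: N=0 E=2 S=0 W=0
Step 5 [EW]: N:wait,E:car3-GO,S:wait,W:empty | queues: N=0 E=1 S=0 W=0
Step 6 [NS]: N:empty,E:wait,S:empty,W:wait | queues: N=0 E=1 S=0 W=0
Step 7 [NS]: N:empty,E:wait,S:empty,W:wait | queues: N=0 E=1 S=0 W=0
Step 8 [NS]: N:empty,E:wait,S:empty,W:wait | queues: N=0 E=1 S=0 W=0
Step 9 [EW]: N:wait,E:car5-GO,S:wait,W:empty | queues: N=0 E=0 S=0 W=0
Car 3 crosses at step 5

5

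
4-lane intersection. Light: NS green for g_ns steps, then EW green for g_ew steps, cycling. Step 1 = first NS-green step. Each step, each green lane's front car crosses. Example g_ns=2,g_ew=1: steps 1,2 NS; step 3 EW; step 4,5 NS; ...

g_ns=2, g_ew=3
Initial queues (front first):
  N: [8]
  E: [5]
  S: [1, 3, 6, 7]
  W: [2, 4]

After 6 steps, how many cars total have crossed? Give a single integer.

Step 1 [NS]: N:car8-GO,E:wait,S:car1-GO,W:wait | queues: N=0 E=1 S=3 W=2
Step 2 [NS]: N:empty,E:wait,S:car3-GO,W:wait | queues: N=0 E=1 S=2 W=2
Step 3 [EW]: N:wait,E:car5-GO,S:wait,W:car2-GO | queues: N=0 E=0 S=2 W=1
Step 4 [EW]: N:wait,E:empty,S:wait,W:car4-GO | queues: N=0 E=0 S=2 W=0
Step 5 [EW]: N:wait,E:empty,S:wait,W:empty | queues: N=0 E=0 S=2 W=0
Step 6 [NS]: N:empty,E:wait,S:car6-GO,W:wait | queues: N=0 E=0 S=1 W=0
Cars crossed by step 6: 7

Answer: 7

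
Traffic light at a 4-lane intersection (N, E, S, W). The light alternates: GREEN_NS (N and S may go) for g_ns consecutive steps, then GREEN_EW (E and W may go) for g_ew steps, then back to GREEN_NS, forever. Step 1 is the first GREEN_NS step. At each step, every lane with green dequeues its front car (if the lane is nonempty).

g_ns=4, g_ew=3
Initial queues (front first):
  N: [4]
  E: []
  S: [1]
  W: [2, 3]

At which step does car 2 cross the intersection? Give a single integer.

Step 1 [NS]: N:car4-GO,E:wait,S:car1-GO,W:wait | queues: N=0 E=0 S=0 W=2
Step 2 [NS]: N:empty,E:wait,S:empty,W:wait | queues: N=0 E=0 S=0 W=2
Step 3 [NS]: N:empty,E:wait,S:empty,W:wait | queues: N=0 E=0 S=0 W=2
Step 4 [NS]: N:empty,E:wait,S:empty,W:wait | queues: N=0 E=0 S=0 W=2
Step 5 [EW]: N:wait,E:empty,S:wait,W:car2-GO | queues: N=0 E=0 S=0 W=1
Step 6 [EW]: N:wait,E:empty,S:wait,W:car3-GO | queues: N=0 E=0 S=0 W=0
Car 2 crosses at step 5

5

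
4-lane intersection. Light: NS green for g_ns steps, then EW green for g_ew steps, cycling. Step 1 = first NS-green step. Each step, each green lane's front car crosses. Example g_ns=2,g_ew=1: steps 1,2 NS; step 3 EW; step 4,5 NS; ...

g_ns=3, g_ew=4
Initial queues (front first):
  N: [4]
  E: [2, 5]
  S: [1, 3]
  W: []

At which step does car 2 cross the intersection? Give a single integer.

Step 1 [NS]: N:car4-GO,E:wait,S:car1-GO,W:wait | queues: N=0 E=2 S=1 W=0
Step 2 [NS]: N:empty,E:wait,S:car3-GO,W:wait | queues: N=0 E=2 S=0 W=0
Step 3 [NS]: N:empty,E:wait,S:empty,W:wait | queues: N=0 E=2 S=0 W=0
Step 4 [EW]: N:wait,E:car2-GO,S:wait,W:empty | queues: N=0 E=1 S=0 W=0
Step 5 [EW]: N:wait,E:car5-GO,S:wait,W:empty | queues: N=0 E=0 S=0 W=0
Car 2 crosses at step 4

4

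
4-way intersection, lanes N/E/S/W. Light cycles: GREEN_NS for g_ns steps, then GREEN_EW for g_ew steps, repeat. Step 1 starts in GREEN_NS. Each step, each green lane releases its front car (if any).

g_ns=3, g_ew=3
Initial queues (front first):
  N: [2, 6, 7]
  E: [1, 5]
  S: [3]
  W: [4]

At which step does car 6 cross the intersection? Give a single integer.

Step 1 [NS]: N:car2-GO,E:wait,S:car3-GO,W:wait | queues: N=2 E=2 S=0 W=1
Step 2 [NS]: N:car6-GO,E:wait,S:empty,W:wait | queues: N=1 E=2 S=0 W=1
Step 3 [NS]: N:car7-GO,E:wait,S:empty,W:wait | queues: N=0 E=2 S=0 W=1
Step 4 [EW]: N:wait,E:car1-GO,S:wait,W:car4-GO | queues: N=0 E=1 S=0 W=0
Step 5 [EW]: N:wait,E:car5-GO,S:wait,W:empty | queues: N=0 E=0 S=0 W=0
Car 6 crosses at step 2

2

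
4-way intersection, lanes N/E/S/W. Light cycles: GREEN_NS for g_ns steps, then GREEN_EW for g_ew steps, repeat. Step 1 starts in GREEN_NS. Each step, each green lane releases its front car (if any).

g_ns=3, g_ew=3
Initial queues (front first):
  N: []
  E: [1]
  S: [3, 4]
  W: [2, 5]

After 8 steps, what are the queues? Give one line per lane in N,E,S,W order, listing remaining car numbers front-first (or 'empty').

Step 1 [NS]: N:empty,E:wait,S:car3-GO,W:wait | queues: N=0 E=1 S=1 W=2
Step 2 [NS]: N:empty,E:wait,S:car4-GO,W:wait | queues: N=0 E=1 S=0 W=2
Step 3 [NS]: N:empty,E:wait,S:empty,W:wait | queues: N=0 E=1 S=0 W=2
Step 4 [EW]: N:wait,E:car1-GO,S:wait,W:car2-GO | queues: N=0 E=0 S=0 W=1
Step 5 [EW]: N:wait,E:empty,S:wait,W:car5-GO | queues: N=0 E=0 S=0 W=0

N: empty
E: empty
S: empty
W: empty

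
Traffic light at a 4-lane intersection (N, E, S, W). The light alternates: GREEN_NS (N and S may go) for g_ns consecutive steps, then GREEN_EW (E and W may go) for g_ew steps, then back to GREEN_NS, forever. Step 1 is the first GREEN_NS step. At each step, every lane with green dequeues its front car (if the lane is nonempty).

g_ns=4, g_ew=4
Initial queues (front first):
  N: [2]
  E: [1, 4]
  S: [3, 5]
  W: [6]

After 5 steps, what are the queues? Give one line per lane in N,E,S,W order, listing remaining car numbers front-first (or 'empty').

Step 1 [NS]: N:car2-GO,E:wait,S:car3-GO,W:wait | queues: N=0 E=2 S=1 W=1
Step 2 [NS]: N:empty,E:wait,S:car5-GO,W:wait | queues: N=0 E=2 S=0 W=1
Step 3 [NS]: N:empty,E:wait,S:empty,W:wait | queues: N=0 E=2 S=0 W=1
Step 4 [NS]: N:empty,E:wait,S:empty,W:wait | queues: N=0 E=2 S=0 W=1
Step 5 [EW]: N:wait,E:car1-GO,S:wait,W:car6-GO | queues: N=0 E=1 S=0 W=0

N: empty
E: 4
S: empty
W: empty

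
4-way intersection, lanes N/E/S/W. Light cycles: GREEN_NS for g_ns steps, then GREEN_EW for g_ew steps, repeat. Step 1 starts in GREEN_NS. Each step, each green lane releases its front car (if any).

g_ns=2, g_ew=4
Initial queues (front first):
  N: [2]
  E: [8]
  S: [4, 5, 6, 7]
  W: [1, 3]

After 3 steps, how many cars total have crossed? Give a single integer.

Answer: 5

Derivation:
Step 1 [NS]: N:car2-GO,E:wait,S:car4-GO,W:wait | queues: N=0 E=1 S=3 W=2
Step 2 [NS]: N:empty,E:wait,S:car5-GO,W:wait | queues: N=0 E=1 S=2 W=2
Step 3 [EW]: N:wait,E:car8-GO,S:wait,W:car1-GO | queues: N=0 E=0 S=2 W=1
Cars crossed by step 3: 5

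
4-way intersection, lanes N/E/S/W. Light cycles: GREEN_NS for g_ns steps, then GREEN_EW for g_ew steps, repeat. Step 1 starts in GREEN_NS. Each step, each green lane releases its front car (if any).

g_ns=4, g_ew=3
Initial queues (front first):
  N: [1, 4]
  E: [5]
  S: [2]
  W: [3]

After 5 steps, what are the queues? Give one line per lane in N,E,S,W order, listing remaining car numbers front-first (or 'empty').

Step 1 [NS]: N:car1-GO,E:wait,S:car2-GO,W:wait | queues: N=1 E=1 S=0 W=1
Step 2 [NS]: N:car4-GO,E:wait,S:empty,W:wait | queues: N=0 E=1 S=0 W=1
Step 3 [NS]: N:empty,E:wait,S:empty,W:wait | queues: N=0 E=1 S=0 W=1
Step 4 [NS]: N:empty,E:wait,S:empty,W:wait | queues: N=0 E=1 S=0 W=1
Step 5 [EW]: N:wait,E:car5-GO,S:wait,W:car3-GO | queues: N=0 E=0 S=0 W=0

N: empty
E: empty
S: empty
W: empty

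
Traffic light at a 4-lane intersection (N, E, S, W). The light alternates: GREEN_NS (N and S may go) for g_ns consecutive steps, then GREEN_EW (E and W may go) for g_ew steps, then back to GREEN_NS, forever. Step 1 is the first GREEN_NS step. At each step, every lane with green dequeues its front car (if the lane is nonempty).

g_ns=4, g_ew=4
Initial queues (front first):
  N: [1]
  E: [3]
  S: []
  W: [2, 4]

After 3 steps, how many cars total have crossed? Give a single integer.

Step 1 [NS]: N:car1-GO,E:wait,S:empty,W:wait | queues: N=0 E=1 S=0 W=2
Step 2 [NS]: N:empty,E:wait,S:empty,W:wait | queues: N=0 E=1 S=0 W=2
Step 3 [NS]: N:empty,E:wait,S:empty,W:wait | queues: N=0 E=1 S=0 W=2
Cars crossed by step 3: 1

Answer: 1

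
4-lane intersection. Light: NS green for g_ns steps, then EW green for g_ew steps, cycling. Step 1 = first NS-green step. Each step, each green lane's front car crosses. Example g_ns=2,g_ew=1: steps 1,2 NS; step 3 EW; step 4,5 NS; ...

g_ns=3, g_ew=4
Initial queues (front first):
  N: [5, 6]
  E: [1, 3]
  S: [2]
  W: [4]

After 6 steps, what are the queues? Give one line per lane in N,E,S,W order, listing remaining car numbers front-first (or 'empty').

Step 1 [NS]: N:car5-GO,E:wait,S:car2-GO,W:wait | queues: N=1 E=2 S=0 W=1
Step 2 [NS]: N:car6-GO,E:wait,S:empty,W:wait | queues: N=0 E=2 S=0 W=1
Step 3 [NS]: N:empty,E:wait,S:empty,W:wait | queues: N=0 E=2 S=0 W=1
Step 4 [EW]: N:wait,E:car1-GO,S:wait,W:car4-GO | queues: N=0 E=1 S=0 W=0
Step 5 [EW]: N:wait,E:car3-GO,S:wait,W:empty | queues: N=0 E=0 S=0 W=0

N: empty
E: empty
S: empty
W: empty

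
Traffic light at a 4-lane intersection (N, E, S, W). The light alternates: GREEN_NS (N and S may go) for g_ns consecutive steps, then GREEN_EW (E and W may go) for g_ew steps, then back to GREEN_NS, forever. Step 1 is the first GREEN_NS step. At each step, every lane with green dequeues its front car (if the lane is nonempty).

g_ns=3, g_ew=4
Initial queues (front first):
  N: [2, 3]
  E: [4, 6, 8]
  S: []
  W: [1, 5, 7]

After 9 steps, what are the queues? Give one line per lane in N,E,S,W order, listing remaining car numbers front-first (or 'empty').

Step 1 [NS]: N:car2-GO,E:wait,S:empty,W:wait | queues: N=1 E=3 S=0 W=3
Step 2 [NS]: N:car3-GO,E:wait,S:empty,W:wait | queues: N=0 E=3 S=0 W=3
Step 3 [NS]: N:empty,E:wait,S:empty,W:wait | queues: N=0 E=3 S=0 W=3
Step 4 [EW]: N:wait,E:car4-GO,S:wait,W:car1-GO | queues: N=0 E=2 S=0 W=2
Step 5 [EW]: N:wait,E:car6-GO,S:wait,W:car5-GO | queues: N=0 E=1 S=0 W=1
Step 6 [EW]: N:wait,E:car8-GO,S:wait,W:car7-GO | queues: N=0 E=0 S=0 W=0

N: empty
E: empty
S: empty
W: empty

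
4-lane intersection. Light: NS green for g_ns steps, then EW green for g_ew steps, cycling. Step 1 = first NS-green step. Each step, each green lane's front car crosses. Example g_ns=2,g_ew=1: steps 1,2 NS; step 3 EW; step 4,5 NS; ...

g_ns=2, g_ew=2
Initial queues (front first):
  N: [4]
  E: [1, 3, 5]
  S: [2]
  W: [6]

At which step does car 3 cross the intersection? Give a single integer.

Step 1 [NS]: N:car4-GO,E:wait,S:car2-GO,W:wait | queues: N=0 E=3 S=0 W=1
Step 2 [NS]: N:empty,E:wait,S:empty,W:wait | queues: N=0 E=3 S=0 W=1
Step 3 [EW]: N:wait,E:car1-GO,S:wait,W:car6-GO | queues: N=0 E=2 S=0 W=0
Step 4 [EW]: N:wait,E:car3-GO,S:wait,W:empty | queues: N=0 E=1 S=0 W=0
Step 5 [NS]: N:empty,E:wait,S:empty,W:wait | queues: N=0 E=1 S=0 W=0
Step 6 [NS]: N:empty,E:wait,S:empty,W:wait | queues: N=0 E=1 S=0 W=0
Step 7 [EW]: N:wait,E:car5-GO,S:wait,W:empty | queues: N=0 E=0 S=0 W=0
Car 3 crosses at step 4

4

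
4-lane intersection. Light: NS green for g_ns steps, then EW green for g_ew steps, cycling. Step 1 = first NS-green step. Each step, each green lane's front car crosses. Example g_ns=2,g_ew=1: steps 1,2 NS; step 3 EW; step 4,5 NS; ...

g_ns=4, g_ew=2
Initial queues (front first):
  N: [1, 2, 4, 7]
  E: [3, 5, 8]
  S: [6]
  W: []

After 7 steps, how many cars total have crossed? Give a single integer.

Step 1 [NS]: N:car1-GO,E:wait,S:car6-GO,W:wait | queues: N=3 E=3 S=0 W=0
Step 2 [NS]: N:car2-GO,E:wait,S:empty,W:wait | queues: N=2 E=3 S=0 W=0
Step 3 [NS]: N:car4-GO,E:wait,S:empty,W:wait | queues: N=1 E=3 S=0 W=0
Step 4 [NS]: N:car7-GO,E:wait,S:empty,W:wait | queues: N=0 E=3 S=0 W=0
Step 5 [EW]: N:wait,E:car3-GO,S:wait,W:empty | queues: N=0 E=2 S=0 W=0
Step 6 [EW]: N:wait,E:car5-GO,S:wait,W:empty | queues: N=0 E=1 S=0 W=0
Step 7 [NS]: N:empty,E:wait,S:empty,W:wait | queues: N=0 E=1 S=0 W=0
Cars crossed by step 7: 7

Answer: 7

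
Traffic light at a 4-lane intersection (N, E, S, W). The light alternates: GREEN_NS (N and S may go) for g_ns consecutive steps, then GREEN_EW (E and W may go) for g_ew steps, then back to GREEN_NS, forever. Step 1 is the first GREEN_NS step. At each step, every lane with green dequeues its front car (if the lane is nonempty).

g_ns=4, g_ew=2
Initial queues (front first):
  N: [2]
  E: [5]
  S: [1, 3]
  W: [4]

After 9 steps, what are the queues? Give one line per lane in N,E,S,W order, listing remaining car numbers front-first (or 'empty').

Step 1 [NS]: N:car2-GO,E:wait,S:car1-GO,W:wait | queues: N=0 E=1 S=1 W=1
Step 2 [NS]: N:empty,E:wait,S:car3-GO,W:wait | queues: N=0 E=1 S=0 W=1
Step 3 [NS]: N:empty,E:wait,S:empty,W:wait | queues: N=0 E=1 S=0 W=1
Step 4 [NS]: N:empty,E:wait,S:empty,W:wait | queues: N=0 E=1 S=0 W=1
Step 5 [EW]: N:wait,E:car5-GO,S:wait,W:car4-GO | queues: N=0 E=0 S=0 W=0

N: empty
E: empty
S: empty
W: empty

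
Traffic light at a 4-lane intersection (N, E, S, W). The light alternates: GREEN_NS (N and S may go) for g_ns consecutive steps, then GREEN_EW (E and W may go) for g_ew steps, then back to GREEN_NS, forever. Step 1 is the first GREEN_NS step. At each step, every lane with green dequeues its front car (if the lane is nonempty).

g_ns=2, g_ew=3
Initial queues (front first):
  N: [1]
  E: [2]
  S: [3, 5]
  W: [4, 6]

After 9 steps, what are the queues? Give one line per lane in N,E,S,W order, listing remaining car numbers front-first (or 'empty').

Step 1 [NS]: N:car1-GO,E:wait,S:car3-GO,W:wait | queues: N=0 E=1 S=1 W=2
Step 2 [NS]: N:empty,E:wait,S:car5-GO,W:wait | queues: N=0 E=1 S=0 W=2
Step 3 [EW]: N:wait,E:car2-GO,S:wait,W:car4-GO | queues: N=0 E=0 S=0 W=1
Step 4 [EW]: N:wait,E:empty,S:wait,W:car6-GO | queues: N=0 E=0 S=0 W=0

N: empty
E: empty
S: empty
W: empty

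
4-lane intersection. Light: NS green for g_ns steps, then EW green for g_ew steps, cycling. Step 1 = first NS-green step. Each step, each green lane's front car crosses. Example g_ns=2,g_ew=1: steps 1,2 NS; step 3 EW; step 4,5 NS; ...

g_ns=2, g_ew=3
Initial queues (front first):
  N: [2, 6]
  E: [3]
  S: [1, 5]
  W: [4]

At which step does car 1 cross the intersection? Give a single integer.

Step 1 [NS]: N:car2-GO,E:wait,S:car1-GO,W:wait | queues: N=1 E=1 S=1 W=1
Step 2 [NS]: N:car6-GO,E:wait,S:car5-GO,W:wait | queues: N=0 E=1 S=0 W=1
Step 3 [EW]: N:wait,E:car3-GO,S:wait,W:car4-GO | queues: N=0 E=0 S=0 W=0
Car 1 crosses at step 1

1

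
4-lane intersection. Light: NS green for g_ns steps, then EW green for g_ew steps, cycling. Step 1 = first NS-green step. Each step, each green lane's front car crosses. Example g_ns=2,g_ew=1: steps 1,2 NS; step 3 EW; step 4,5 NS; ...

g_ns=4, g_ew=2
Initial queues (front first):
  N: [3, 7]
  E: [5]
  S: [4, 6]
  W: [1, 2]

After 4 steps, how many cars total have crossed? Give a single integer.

Answer: 4

Derivation:
Step 1 [NS]: N:car3-GO,E:wait,S:car4-GO,W:wait | queues: N=1 E=1 S=1 W=2
Step 2 [NS]: N:car7-GO,E:wait,S:car6-GO,W:wait | queues: N=0 E=1 S=0 W=2
Step 3 [NS]: N:empty,E:wait,S:empty,W:wait | queues: N=0 E=1 S=0 W=2
Step 4 [NS]: N:empty,E:wait,S:empty,W:wait | queues: N=0 E=1 S=0 W=2
Cars crossed by step 4: 4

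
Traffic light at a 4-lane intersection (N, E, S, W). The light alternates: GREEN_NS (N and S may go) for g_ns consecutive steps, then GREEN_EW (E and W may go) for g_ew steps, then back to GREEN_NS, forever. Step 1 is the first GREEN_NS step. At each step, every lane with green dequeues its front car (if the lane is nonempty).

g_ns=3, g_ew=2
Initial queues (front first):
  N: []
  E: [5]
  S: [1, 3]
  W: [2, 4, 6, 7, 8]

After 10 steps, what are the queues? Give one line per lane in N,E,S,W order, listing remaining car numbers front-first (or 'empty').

Step 1 [NS]: N:empty,E:wait,S:car1-GO,W:wait | queues: N=0 E=1 S=1 W=5
Step 2 [NS]: N:empty,E:wait,S:car3-GO,W:wait | queues: N=0 E=1 S=0 W=5
Step 3 [NS]: N:empty,E:wait,S:empty,W:wait | queues: N=0 E=1 S=0 W=5
Step 4 [EW]: N:wait,E:car5-GO,S:wait,W:car2-GO | queues: N=0 E=0 S=0 W=4
Step 5 [EW]: N:wait,E:empty,S:wait,W:car4-GO | queues: N=0 E=0 S=0 W=3
Step 6 [NS]: N:empty,E:wait,S:empty,W:wait | queues: N=0 E=0 S=0 W=3
Step 7 [NS]: N:empty,E:wait,S:empty,W:wait | queues: N=0 E=0 S=0 W=3
Step 8 [NS]: N:empty,E:wait,S:empty,W:wait | queues: N=0 E=0 S=0 W=3
Step 9 [EW]: N:wait,E:empty,S:wait,W:car6-GO | queues: N=0 E=0 S=0 W=2
Step 10 [EW]: N:wait,E:empty,S:wait,W:car7-GO | queues: N=0 E=0 S=0 W=1

N: empty
E: empty
S: empty
W: 8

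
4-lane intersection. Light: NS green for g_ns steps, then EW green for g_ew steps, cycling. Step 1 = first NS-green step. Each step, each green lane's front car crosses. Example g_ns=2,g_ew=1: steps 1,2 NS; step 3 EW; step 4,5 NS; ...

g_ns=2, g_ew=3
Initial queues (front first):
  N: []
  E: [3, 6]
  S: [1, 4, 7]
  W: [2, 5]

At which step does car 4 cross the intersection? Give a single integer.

Step 1 [NS]: N:empty,E:wait,S:car1-GO,W:wait | queues: N=0 E=2 S=2 W=2
Step 2 [NS]: N:empty,E:wait,S:car4-GO,W:wait | queues: N=0 E=2 S=1 W=2
Step 3 [EW]: N:wait,E:car3-GO,S:wait,W:car2-GO | queues: N=0 E=1 S=1 W=1
Step 4 [EW]: N:wait,E:car6-GO,S:wait,W:car5-GO | queues: N=0 E=0 S=1 W=0
Step 5 [EW]: N:wait,E:empty,S:wait,W:empty | queues: N=0 E=0 S=1 W=0
Step 6 [NS]: N:empty,E:wait,S:car7-GO,W:wait | queues: N=0 E=0 S=0 W=0
Car 4 crosses at step 2

2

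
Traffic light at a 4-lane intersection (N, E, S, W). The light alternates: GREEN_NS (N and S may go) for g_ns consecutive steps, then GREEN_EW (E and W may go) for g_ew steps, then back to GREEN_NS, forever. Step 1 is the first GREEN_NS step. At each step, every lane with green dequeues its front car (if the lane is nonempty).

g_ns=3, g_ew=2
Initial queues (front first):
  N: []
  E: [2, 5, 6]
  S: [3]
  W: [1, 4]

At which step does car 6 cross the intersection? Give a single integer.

Step 1 [NS]: N:empty,E:wait,S:car3-GO,W:wait | queues: N=0 E=3 S=0 W=2
Step 2 [NS]: N:empty,E:wait,S:empty,W:wait | queues: N=0 E=3 S=0 W=2
Step 3 [NS]: N:empty,E:wait,S:empty,W:wait | queues: N=0 E=3 S=0 W=2
Step 4 [EW]: N:wait,E:car2-GO,S:wait,W:car1-GO | queues: N=0 E=2 S=0 W=1
Step 5 [EW]: N:wait,E:car5-GO,S:wait,W:car4-GO | queues: N=0 E=1 S=0 W=0
Step 6 [NS]: N:empty,E:wait,S:empty,W:wait | queues: N=0 E=1 S=0 W=0
Step 7 [NS]: N:empty,E:wait,S:empty,W:wait | queues: N=0 E=1 S=0 W=0
Step 8 [NS]: N:empty,E:wait,S:empty,W:wait | queues: N=0 E=1 S=0 W=0
Step 9 [EW]: N:wait,E:car6-GO,S:wait,W:empty | queues: N=0 E=0 S=0 W=0
Car 6 crosses at step 9

9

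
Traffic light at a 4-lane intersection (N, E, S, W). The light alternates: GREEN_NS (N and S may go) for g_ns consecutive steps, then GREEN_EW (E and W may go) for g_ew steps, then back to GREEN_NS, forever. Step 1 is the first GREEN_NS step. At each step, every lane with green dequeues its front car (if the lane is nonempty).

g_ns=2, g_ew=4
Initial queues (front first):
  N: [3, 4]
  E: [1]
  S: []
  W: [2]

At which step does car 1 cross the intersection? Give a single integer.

Step 1 [NS]: N:car3-GO,E:wait,S:empty,W:wait | queues: N=1 E=1 S=0 W=1
Step 2 [NS]: N:car4-GO,E:wait,S:empty,W:wait | queues: N=0 E=1 S=0 W=1
Step 3 [EW]: N:wait,E:car1-GO,S:wait,W:car2-GO | queues: N=0 E=0 S=0 W=0
Car 1 crosses at step 3

3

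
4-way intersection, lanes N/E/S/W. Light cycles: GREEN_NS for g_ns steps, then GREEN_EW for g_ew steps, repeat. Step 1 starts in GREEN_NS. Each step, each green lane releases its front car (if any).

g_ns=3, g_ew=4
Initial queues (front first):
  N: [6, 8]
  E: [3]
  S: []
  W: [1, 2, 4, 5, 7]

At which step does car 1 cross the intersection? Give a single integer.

Step 1 [NS]: N:car6-GO,E:wait,S:empty,W:wait | queues: N=1 E=1 S=0 W=5
Step 2 [NS]: N:car8-GO,E:wait,S:empty,W:wait | queues: N=0 E=1 S=0 W=5
Step 3 [NS]: N:empty,E:wait,S:empty,W:wait | queues: N=0 E=1 S=0 W=5
Step 4 [EW]: N:wait,E:car3-GO,S:wait,W:car1-GO | queues: N=0 E=0 S=0 W=4
Step 5 [EW]: N:wait,E:empty,S:wait,W:car2-GO | queues: N=0 E=0 S=0 W=3
Step 6 [EW]: N:wait,E:empty,S:wait,W:car4-GO | queues: N=0 E=0 S=0 W=2
Step 7 [EW]: N:wait,E:empty,S:wait,W:car5-GO | queues: N=0 E=0 S=0 W=1
Step 8 [NS]: N:empty,E:wait,S:empty,W:wait | queues: N=0 E=0 S=0 W=1
Step 9 [NS]: N:empty,E:wait,S:empty,W:wait | queues: N=0 E=0 S=0 W=1
Step 10 [NS]: N:empty,E:wait,S:empty,W:wait | queues: N=0 E=0 S=0 W=1
Step 11 [EW]: N:wait,E:empty,S:wait,W:car7-GO | queues: N=0 E=0 S=0 W=0
Car 1 crosses at step 4

4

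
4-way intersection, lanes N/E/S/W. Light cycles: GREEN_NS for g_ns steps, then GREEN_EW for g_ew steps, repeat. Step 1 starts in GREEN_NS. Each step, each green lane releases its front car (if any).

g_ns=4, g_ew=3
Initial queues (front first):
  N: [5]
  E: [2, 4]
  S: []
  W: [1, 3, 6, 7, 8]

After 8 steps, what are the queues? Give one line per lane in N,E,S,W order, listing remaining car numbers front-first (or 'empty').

Step 1 [NS]: N:car5-GO,E:wait,S:empty,W:wait | queues: N=0 E=2 S=0 W=5
Step 2 [NS]: N:empty,E:wait,S:empty,W:wait | queues: N=0 E=2 S=0 W=5
Step 3 [NS]: N:empty,E:wait,S:empty,W:wait | queues: N=0 E=2 S=0 W=5
Step 4 [NS]: N:empty,E:wait,S:empty,W:wait | queues: N=0 E=2 S=0 W=5
Step 5 [EW]: N:wait,E:car2-GO,S:wait,W:car1-GO | queues: N=0 E=1 S=0 W=4
Step 6 [EW]: N:wait,E:car4-GO,S:wait,W:car3-GO | queues: N=0 E=0 S=0 W=3
Step 7 [EW]: N:wait,E:empty,S:wait,W:car6-GO | queues: N=0 E=0 S=0 W=2
Step 8 [NS]: N:empty,E:wait,S:empty,W:wait | queues: N=0 E=0 S=0 W=2

N: empty
E: empty
S: empty
W: 7 8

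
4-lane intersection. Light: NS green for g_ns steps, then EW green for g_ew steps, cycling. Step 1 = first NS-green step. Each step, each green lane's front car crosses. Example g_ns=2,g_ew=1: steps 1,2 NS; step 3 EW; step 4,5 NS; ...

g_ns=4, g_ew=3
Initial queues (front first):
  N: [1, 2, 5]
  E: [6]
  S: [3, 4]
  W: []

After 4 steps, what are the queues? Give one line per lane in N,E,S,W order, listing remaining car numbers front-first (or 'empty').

Step 1 [NS]: N:car1-GO,E:wait,S:car3-GO,W:wait | queues: N=2 E=1 S=1 W=0
Step 2 [NS]: N:car2-GO,E:wait,S:car4-GO,W:wait | queues: N=1 E=1 S=0 W=0
Step 3 [NS]: N:car5-GO,E:wait,S:empty,W:wait | queues: N=0 E=1 S=0 W=0
Step 4 [NS]: N:empty,E:wait,S:empty,W:wait | queues: N=0 E=1 S=0 W=0

N: empty
E: 6
S: empty
W: empty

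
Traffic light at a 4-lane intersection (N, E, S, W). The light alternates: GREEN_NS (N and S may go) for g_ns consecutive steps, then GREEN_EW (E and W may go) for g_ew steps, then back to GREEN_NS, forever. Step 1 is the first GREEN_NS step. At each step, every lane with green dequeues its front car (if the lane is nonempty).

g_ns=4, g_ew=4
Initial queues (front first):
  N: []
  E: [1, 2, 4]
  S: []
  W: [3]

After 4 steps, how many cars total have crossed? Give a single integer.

Step 1 [NS]: N:empty,E:wait,S:empty,W:wait | queues: N=0 E=3 S=0 W=1
Step 2 [NS]: N:empty,E:wait,S:empty,W:wait | queues: N=0 E=3 S=0 W=1
Step 3 [NS]: N:empty,E:wait,S:empty,W:wait | queues: N=0 E=3 S=0 W=1
Step 4 [NS]: N:empty,E:wait,S:empty,W:wait | queues: N=0 E=3 S=0 W=1
Cars crossed by step 4: 0

Answer: 0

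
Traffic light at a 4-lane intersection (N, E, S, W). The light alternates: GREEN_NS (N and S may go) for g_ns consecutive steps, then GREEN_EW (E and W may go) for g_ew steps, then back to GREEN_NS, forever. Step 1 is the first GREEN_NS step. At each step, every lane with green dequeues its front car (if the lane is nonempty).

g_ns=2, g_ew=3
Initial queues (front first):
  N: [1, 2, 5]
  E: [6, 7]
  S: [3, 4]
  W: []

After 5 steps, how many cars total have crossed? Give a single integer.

Answer: 6

Derivation:
Step 1 [NS]: N:car1-GO,E:wait,S:car3-GO,W:wait | queues: N=2 E=2 S=1 W=0
Step 2 [NS]: N:car2-GO,E:wait,S:car4-GO,W:wait | queues: N=1 E=2 S=0 W=0
Step 3 [EW]: N:wait,E:car6-GO,S:wait,W:empty | queues: N=1 E=1 S=0 W=0
Step 4 [EW]: N:wait,E:car7-GO,S:wait,W:empty | queues: N=1 E=0 S=0 W=0
Step 5 [EW]: N:wait,E:empty,S:wait,W:empty | queues: N=1 E=0 S=0 W=0
Cars crossed by step 5: 6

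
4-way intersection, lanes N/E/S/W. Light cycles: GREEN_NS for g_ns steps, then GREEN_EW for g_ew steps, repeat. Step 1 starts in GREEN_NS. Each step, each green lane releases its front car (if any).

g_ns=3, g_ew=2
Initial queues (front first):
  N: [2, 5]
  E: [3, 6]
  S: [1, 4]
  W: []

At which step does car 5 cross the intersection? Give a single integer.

Step 1 [NS]: N:car2-GO,E:wait,S:car1-GO,W:wait | queues: N=1 E=2 S=1 W=0
Step 2 [NS]: N:car5-GO,E:wait,S:car4-GO,W:wait | queues: N=0 E=2 S=0 W=0
Step 3 [NS]: N:empty,E:wait,S:empty,W:wait | queues: N=0 E=2 S=0 W=0
Step 4 [EW]: N:wait,E:car3-GO,S:wait,W:empty | queues: N=0 E=1 S=0 W=0
Step 5 [EW]: N:wait,E:car6-GO,S:wait,W:empty | queues: N=0 E=0 S=0 W=0
Car 5 crosses at step 2

2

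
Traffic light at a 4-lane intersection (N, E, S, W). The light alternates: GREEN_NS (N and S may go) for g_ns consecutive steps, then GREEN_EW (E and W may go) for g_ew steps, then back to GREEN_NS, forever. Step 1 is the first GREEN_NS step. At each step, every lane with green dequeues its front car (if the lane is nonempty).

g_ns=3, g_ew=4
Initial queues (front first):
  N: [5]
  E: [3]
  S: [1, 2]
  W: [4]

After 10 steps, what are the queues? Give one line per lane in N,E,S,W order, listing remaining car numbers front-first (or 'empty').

Step 1 [NS]: N:car5-GO,E:wait,S:car1-GO,W:wait | queues: N=0 E=1 S=1 W=1
Step 2 [NS]: N:empty,E:wait,S:car2-GO,W:wait | queues: N=0 E=1 S=0 W=1
Step 3 [NS]: N:empty,E:wait,S:empty,W:wait | queues: N=0 E=1 S=0 W=1
Step 4 [EW]: N:wait,E:car3-GO,S:wait,W:car4-GO | queues: N=0 E=0 S=0 W=0

N: empty
E: empty
S: empty
W: empty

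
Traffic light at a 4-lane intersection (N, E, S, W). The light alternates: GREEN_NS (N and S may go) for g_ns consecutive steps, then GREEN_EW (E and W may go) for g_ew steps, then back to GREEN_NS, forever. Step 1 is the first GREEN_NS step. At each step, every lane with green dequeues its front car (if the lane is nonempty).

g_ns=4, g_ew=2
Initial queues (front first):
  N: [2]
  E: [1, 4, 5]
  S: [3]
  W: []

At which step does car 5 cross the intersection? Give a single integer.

Step 1 [NS]: N:car2-GO,E:wait,S:car3-GO,W:wait | queues: N=0 E=3 S=0 W=0
Step 2 [NS]: N:empty,E:wait,S:empty,W:wait | queues: N=0 E=3 S=0 W=0
Step 3 [NS]: N:empty,E:wait,S:empty,W:wait | queues: N=0 E=3 S=0 W=0
Step 4 [NS]: N:empty,E:wait,S:empty,W:wait | queues: N=0 E=3 S=0 W=0
Step 5 [EW]: N:wait,E:car1-GO,S:wait,W:empty | queues: N=0 E=2 S=0 W=0
Step 6 [EW]: N:wait,E:car4-GO,S:wait,W:empty | queues: N=0 E=1 S=0 W=0
Step 7 [NS]: N:empty,E:wait,S:empty,W:wait | queues: N=0 E=1 S=0 W=0
Step 8 [NS]: N:empty,E:wait,S:empty,W:wait | queues: N=0 E=1 S=0 W=0
Step 9 [NS]: N:empty,E:wait,S:empty,W:wait | queues: N=0 E=1 S=0 W=0
Step 10 [NS]: N:empty,E:wait,S:empty,W:wait | queues: N=0 E=1 S=0 W=0
Step 11 [EW]: N:wait,E:car5-GO,S:wait,W:empty | queues: N=0 E=0 S=0 W=0
Car 5 crosses at step 11

11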